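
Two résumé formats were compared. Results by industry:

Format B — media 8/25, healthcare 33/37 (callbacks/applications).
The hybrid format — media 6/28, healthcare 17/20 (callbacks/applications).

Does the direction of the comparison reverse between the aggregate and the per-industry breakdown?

Media: Format B 8/25 = 32.0%, the hybrid format 6/28 = 21.4% → Format B
Healthcare: Format B 33/37 = 89.2%, the hybrid format 17/20 = 85.0% → Format B
Overall: Format B 41/62 = 66.1%, the hybrid format 23/48 = 47.9% → Format B
Format B wins overall and in every industry group — no reversal.

No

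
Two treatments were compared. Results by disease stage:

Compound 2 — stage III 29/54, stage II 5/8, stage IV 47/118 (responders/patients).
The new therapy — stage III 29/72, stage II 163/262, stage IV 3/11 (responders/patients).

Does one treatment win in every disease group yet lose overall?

Yes

Stage III: Compound 2 29/54 = 53.7%, the new therapy 29/72 = 40.3% → Compound 2
Stage II: Compound 2 5/8 = 62.5%, the new therapy 163/262 = 62.2% → Compound 2
Stage IV: Compound 2 47/118 = 39.8%, the new therapy 3/11 = 27.3% → Compound 2
Overall: Compound 2 81/180 = 45.0%, the new therapy 195/345 = 56.5% → the new therapy
Compound 2 wins each disease group but the new therapy wins overall — the comparison reverses. Compound 2's patients skew toward stage IV, which has a lower base rate.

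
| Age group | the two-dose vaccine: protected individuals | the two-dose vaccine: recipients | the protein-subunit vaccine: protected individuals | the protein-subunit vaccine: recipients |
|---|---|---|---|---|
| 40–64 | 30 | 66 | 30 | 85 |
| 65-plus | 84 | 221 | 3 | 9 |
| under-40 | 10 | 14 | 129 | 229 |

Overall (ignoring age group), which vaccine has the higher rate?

40–64: the two-dose vaccine 30/66 = 45.5%, the protein-subunit vaccine 30/85 = 35.3% → the two-dose vaccine
65-plus: the two-dose vaccine 84/221 = 38.0%, the protein-subunit vaccine 3/9 = 33.3% → the two-dose vaccine
Under-40: the two-dose vaccine 10/14 = 71.4%, the protein-subunit vaccine 129/229 = 56.3% → the two-dose vaccine
Overall: the two-dose vaccine 124/301 = 41.2%, the protein-subunit vaccine 162/323 = 50.2% → the protein-subunit vaccine
(The two-dose vaccine wins every age group but the protein-subunit vaccine wins overall — the two-dose vaccine's recipients skew toward the low-rate 65-plus group.)

the protein-subunit vaccine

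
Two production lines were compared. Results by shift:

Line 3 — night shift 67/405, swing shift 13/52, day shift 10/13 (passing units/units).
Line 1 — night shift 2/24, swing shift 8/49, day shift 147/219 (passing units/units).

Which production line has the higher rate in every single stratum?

Line 3

Night shift: Line 3 67/405 = 16.5%, Line 1 2/24 = 8.3% → Line 3
Swing shift: Line 3 13/52 = 25.0%, Line 1 8/49 = 16.3% → Line 3
Day shift: Line 3 10/13 = 76.9%, Line 1 147/219 = 67.1% → Line 3
Line 3 has the higher rate in all 3 groups.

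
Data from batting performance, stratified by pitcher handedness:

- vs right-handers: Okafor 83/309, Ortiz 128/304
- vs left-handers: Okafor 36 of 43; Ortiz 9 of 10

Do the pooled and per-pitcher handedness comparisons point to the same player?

Yes

Vs right-handers: Okafor 83/309 = 26.9%, Ortiz 128/304 = 42.1% → Ortiz
Vs left-handers: Okafor 36/43 = 83.7%, Ortiz 9/10 = 90.0% → Ortiz
Overall: Okafor 119/352 = 33.8%, Ortiz 137/314 = 43.6% → Ortiz
Ortiz wins overall and in every pitcher group — no reversal.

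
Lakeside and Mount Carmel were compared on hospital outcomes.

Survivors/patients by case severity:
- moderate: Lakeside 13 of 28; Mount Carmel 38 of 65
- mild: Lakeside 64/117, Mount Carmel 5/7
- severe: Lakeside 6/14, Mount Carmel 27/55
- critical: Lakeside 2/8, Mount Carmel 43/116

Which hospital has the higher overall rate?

Lakeside

Moderate: Lakeside 13/28 = 46.4%, Mount Carmel 38/65 = 58.5% → Mount Carmel
Mild: Lakeside 64/117 = 54.7%, Mount Carmel 5/7 = 71.4% → Mount Carmel
Severe: Lakeside 6/14 = 42.9%, Mount Carmel 27/55 = 49.1% → Mount Carmel
Critical: Lakeside 2/8 = 25.0%, Mount Carmel 43/116 = 37.1% → Mount Carmel
Overall: Lakeside 85/167 = 50.9%, Mount Carmel 113/243 = 46.5% → Lakeside
(Mount Carmel wins every case group but Lakeside wins overall — Mount Carmel's patients skew toward the low-rate critical group.)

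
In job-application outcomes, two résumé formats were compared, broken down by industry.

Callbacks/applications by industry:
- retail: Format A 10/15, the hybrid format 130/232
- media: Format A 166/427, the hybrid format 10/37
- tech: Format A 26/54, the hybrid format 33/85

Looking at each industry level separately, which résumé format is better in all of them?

Format A

Retail: Format A 10/15 = 66.7%, the hybrid format 130/232 = 56.0% → Format A
Media: Format A 166/427 = 38.9%, the hybrid format 10/37 = 27.0% → Format A
Tech: Format A 26/54 = 48.1%, the hybrid format 33/85 = 38.8% → Format A
Format A has the higher rate in all 3 groups.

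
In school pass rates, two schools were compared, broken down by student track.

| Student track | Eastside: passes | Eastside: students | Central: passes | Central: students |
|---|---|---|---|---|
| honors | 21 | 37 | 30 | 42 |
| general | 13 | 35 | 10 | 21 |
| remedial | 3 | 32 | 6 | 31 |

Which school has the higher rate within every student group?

Honors: Eastside 21/37 = 56.8%, Central 30/42 = 71.4% → Central
General: Eastside 13/35 = 37.1%, Central 10/21 = 47.6% → Central
Remedial: Eastside 3/32 = 9.4%, Central 6/31 = 19.4% → Central
Central has the higher rate in all 3 groups.

Central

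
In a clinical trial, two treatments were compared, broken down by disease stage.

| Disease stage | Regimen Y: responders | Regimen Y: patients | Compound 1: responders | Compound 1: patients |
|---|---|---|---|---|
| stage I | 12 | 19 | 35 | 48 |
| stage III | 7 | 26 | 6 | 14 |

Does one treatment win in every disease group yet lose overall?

Stage I: Regimen Y 12/19 = 63.2%, Compound 1 35/48 = 72.9% → Compound 1
Stage III: Regimen Y 7/26 = 26.9%, Compound 1 6/14 = 42.9% → Compound 1
Overall: Regimen Y 19/45 = 42.2%, Compound 1 41/62 = 66.1% → Compound 1
Compound 1 wins overall and in every disease group — no reversal.

No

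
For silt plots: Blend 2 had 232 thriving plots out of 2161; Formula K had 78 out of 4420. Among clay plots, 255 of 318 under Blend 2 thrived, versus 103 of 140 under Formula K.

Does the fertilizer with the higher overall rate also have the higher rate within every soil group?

Yes

Silt: Blend 2 232/2161 = 10.7%, Formula K 78/4420 = 1.8% → Blend 2
Clay: Blend 2 255/318 = 80.2%, Formula K 103/140 = 73.6% → Blend 2
Overall: Blend 2 487/2479 = 19.6%, Formula K 181/4560 = 4.0% → Blend 2
Blend 2 wins overall and in every soil group — no reversal.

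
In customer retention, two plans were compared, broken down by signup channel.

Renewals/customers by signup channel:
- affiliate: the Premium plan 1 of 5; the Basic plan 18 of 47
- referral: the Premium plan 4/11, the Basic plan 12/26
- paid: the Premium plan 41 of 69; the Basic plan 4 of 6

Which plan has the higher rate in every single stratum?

Affiliate: the Premium plan 1/5 = 20.0%, the Basic plan 18/47 = 38.3% → the Basic plan
Referral: the Premium plan 4/11 = 36.4%, the Basic plan 12/26 = 46.2% → the Basic plan
Paid: the Premium plan 41/69 = 59.4%, the Basic plan 4/6 = 66.7% → the Basic plan
The Basic plan has the higher rate in all 3 groups.

the Basic plan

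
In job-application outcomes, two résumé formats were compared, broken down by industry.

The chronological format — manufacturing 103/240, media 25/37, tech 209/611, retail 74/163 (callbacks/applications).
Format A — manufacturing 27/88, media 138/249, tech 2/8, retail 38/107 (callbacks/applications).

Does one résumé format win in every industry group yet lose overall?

Manufacturing: the chronological format 103/240 = 42.9%, Format A 27/88 = 30.7% → the chronological format
Media: the chronological format 25/37 = 67.6%, Format A 138/249 = 55.4% → the chronological format
Tech: the chronological format 209/611 = 34.2%, Format A 2/8 = 25.0% → the chronological format
Retail: the chronological format 74/163 = 45.4%, Format A 38/107 = 35.5% → the chronological format
Overall: the chronological format 411/1051 = 39.1%, Format A 205/452 = 45.4% → Format A
The chronological format wins each industry group but Format A wins overall — the comparison reverses. The chronological format's applications skew toward tech, which has a lower base rate.

Yes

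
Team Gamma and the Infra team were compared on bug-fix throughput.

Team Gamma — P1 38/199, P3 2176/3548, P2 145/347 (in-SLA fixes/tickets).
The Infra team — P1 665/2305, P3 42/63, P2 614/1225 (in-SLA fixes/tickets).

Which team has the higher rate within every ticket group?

P1: Team Gamma 38/199 = 19.1%, the Infra team 665/2305 = 28.9% → the Infra team
P3: Team Gamma 2176/3548 = 61.3%, the Infra team 42/63 = 66.7% → the Infra team
P2: Team Gamma 145/347 = 41.8%, the Infra team 614/1225 = 50.1% → the Infra team
The Infra team has the higher rate in all 3 groups.

the Infra team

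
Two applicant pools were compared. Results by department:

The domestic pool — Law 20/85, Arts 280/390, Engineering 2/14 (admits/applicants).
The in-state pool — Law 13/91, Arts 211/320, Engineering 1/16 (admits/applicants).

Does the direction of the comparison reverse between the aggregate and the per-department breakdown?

Law: the domestic pool 20/85 = 23.5%, the in-state pool 13/91 = 14.3% → the domestic pool
Arts: the domestic pool 280/390 = 71.8%, the in-state pool 211/320 = 65.9% → the domestic pool
Engineering: the domestic pool 2/14 = 14.3%, the in-state pool 1/16 = 6.2% → the domestic pool
Overall: the domestic pool 302/489 = 61.8%, the in-state pool 225/427 = 52.7% → the domestic pool
The domestic pool wins overall and in every department group — no reversal.

No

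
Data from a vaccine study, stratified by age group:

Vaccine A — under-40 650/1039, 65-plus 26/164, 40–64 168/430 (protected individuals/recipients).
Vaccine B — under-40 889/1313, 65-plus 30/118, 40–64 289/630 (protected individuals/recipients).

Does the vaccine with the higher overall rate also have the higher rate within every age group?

Under-40: Vaccine A 650/1039 = 62.6%, Vaccine B 889/1313 = 67.7% → Vaccine B
65-plus: Vaccine A 26/164 = 15.9%, Vaccine B 30/118 = 25.4% → Vaccine B
40–64: Vaccine A 168/430 = 39.1%, Vaccine B 289/630 = 45.9% → Vaccine B
Overall: Vaccine A 844/1633 = 51.7%, Vaccine B 1208/2061 = 58.6% → Vaccine B
Vaccine B wins overall and in every age group — no reversal.

Yes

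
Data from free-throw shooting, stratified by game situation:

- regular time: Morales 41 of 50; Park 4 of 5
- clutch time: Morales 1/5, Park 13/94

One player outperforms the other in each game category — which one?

Morales

Regular time: Morales 41/50 = 82.0%, Park 4/5 = 80.0% → Morales
Clutch time: Morales 1/5 = 20.0%, Park 13/94 = 13.8% → Morales
Morales has the higher rate in both groups.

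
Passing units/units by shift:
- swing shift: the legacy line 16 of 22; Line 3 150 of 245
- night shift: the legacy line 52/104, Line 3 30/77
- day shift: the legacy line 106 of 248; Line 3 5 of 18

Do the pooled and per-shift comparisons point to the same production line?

No

Swing shift: the legacy line 16/22 = 72.7%, Line 3 150/245 = 61.2% → the legacy line
Night shift: the legacy line 52/104 = 50.0%, Line 3 30/77 = 39.0% → the legacy line
Day shift: the legacy line 106/248 = 42.7%, Line 3 5/18 = 27.8% → the legacy line
Overall: the legacy line 174/374 = 46.5%, Line 3 185/340 = 54.4% → Line 3
The legacy line wins each shift group but Line 3 wins overall — the comparison reverses. The legacy line's units skew toward day shift, which has a lower base rate.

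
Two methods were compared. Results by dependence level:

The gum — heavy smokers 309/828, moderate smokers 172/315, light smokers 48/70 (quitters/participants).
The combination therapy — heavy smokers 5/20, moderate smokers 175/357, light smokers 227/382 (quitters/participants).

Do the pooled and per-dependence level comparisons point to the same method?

No

Heavy smokers: the gum 309/828 = 37.3%, the combination therapy 5/20 = 25.0% → the gum
Moderate smokers: the gum 172/315 = 54.6%, the combination therapy 175/357 = 49.0% → the gum
Light smokers: the gum 48/70 = 68.6%, the combination therapy 227/382 = 59.4% → the gum
Overall: the gum 529/1213 = 43.6%, the combination therapy 407/759 = 53.6% → the combination therapy
The gum wins each dependence group but the combination therapy wins overall — the comparison reverses. The gum's participants skew toward heavy smokers, which has a lower base rate.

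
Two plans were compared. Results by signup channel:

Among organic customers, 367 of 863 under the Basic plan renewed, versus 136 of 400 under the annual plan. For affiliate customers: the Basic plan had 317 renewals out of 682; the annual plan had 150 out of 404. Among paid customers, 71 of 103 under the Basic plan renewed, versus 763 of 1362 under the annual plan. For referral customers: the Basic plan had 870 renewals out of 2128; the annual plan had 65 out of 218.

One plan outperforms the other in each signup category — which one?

the Basic plan

Organic: the Basic plan 367/863 = 42.5%, the annual plan 136/400 = 34.0% → the Basic plan
Affiliate: the Basic plan 317/682 = 46.5%, the annual plan 150/404 = 37.1% → the Basic plan
Paid: the Basic plan 71/103 = 68.9%, the annual plan 763/1362 = 56.0% → the Basic plan
Referral: the Basic plan 870/2128 = 40.9%, the annual plan 65/218 = 29.8% → the Basic plan
The Basic plan has the higher rate in all 4 groups.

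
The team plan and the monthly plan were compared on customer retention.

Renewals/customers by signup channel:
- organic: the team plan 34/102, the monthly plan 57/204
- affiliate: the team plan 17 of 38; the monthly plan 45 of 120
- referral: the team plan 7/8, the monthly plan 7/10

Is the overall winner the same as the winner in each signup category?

Organic: the team plan 34/102 = 33.3%, the monthly plan 57/204 = 27.9% → the team plan
Affiliate: the team plan 17/38 = 44.7%, the monthly plan 45/120 = 37.5% → the team plan
Referral: the team plan 7/8 = 87.5%, the monthly plan 7/10 = 70.0% → the team plan
Overall: the team plan 58/148 = 39.2%, the monthly plan 109/334 = 32.6% → the team plan
The team plan wins overall and in every signup group — no reversal.

Yes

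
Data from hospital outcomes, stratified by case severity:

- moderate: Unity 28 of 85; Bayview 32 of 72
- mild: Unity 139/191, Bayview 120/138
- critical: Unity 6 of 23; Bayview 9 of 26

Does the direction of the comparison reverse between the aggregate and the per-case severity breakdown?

Moderate: Unity 28/85 = 32.9%, Bayview 32/72 = 44.4% → Bayview
Mild: Unity 139/191 = 72.8%, Bayview 120/138 = 87.0% → Bayview
Critical: Unity 6/23 = 26.1%, Bayview 9/26 = 34.6% → Bayview
Overall: Unity 173/299 = 57.9%, Bayview 161/236 = 68.2% → Bayview
Bayview wins overall and in every case group — no reversal.

No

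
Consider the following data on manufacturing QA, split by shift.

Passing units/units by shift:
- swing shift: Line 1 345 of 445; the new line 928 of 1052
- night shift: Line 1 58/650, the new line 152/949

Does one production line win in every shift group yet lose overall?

Swing shift: Line 1 345/445 = 77.5%, the new line 928/1052 = 88.2% → the new line
Night shift: Line 1 58/650 = 8.9%, the new line 152/949 = 16.0% → the new line
Overall: Line 1 403/1095 = 36.8%, the new line 1080/2001 = 54.0% → the new line
The new line wins overall and in every shift group — no reversal.

No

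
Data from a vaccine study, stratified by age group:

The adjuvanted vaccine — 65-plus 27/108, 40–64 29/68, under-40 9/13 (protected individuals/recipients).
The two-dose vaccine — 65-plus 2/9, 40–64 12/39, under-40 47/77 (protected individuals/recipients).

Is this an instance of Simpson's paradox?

Yes

65-plus: the adjuvanted vaccine 27/108 = 25.0%, the two-dose vaccine 2/9 = 22.2% → the adjuvanted vaccine
40–64: the adjuvanted vaccine 29/68 = 42.6%, the two-dose vaccine 12/39 = 30.8% → the adjuvanted vaccine
Under-40: the adjuvanted vaccine 9/13 = 69.2%, the two-dose vaccine 47/77 = 61.0% → the adjuvanted vaccine
Overall: the adjuvanted vaccine 65/189 = 34.4%, the two-dose vaccine 61/125 = 48.8% → the two-dose vaccine
The adjuvanted vaccine wins each age group but the two-dose vaccine wins overall — the comparison reverses. The adjuvanted vaccine's recipients skew toward 65-plus, which has a lower base rate.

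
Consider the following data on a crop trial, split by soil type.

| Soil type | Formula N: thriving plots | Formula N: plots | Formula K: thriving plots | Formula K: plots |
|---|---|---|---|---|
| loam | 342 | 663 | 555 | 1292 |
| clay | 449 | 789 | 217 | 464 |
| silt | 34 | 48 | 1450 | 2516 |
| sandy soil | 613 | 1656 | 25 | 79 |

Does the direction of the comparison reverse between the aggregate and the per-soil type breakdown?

Loam: Formula N 342/663 = 51.6%, Formula K 555/1292 = 43.0% → Formula N
Clay: Formula N 449/789 = 56.9%, Formula K 217/464 = 46.8% → Formula N
Silt: Formula N 34/48 = 70.8%, Formula K 1450/2516 = 57.6% → Formula N
Sandy soil: Formula N 613/1656 = 37.0%, Formula K 25/79 = 31.6% → Formula N
Overall: Formula N 1438/3156 = 45.6%, Formula K 2247/4351 = 51.6% → Formula K
Formula N wins each soil group but Formula K wins overall — the comparison reverses. Formula N's plots skew toward sandy soil, which has a lower base rate.

Yes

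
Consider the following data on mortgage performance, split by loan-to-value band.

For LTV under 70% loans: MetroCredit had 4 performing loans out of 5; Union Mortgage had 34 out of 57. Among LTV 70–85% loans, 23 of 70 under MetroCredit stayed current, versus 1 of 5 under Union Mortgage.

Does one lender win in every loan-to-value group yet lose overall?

LTV under 70%: MetroCredit 4/5 = 80.0%, Union Mortgage 34/57 = 59.6% → MetroCredit
LTV 70–85%: MetroCredit 23/70 = 32.9%, Union Mortgage 1/5 = 20.0% → MetroCredit
Overall: MetroCredit 27/75 = 36.0%, Union Mortgage 35/62 = 56.5% → Union Mortgage
MetroCredit wins each loan-to-value group but Union Mortgage wins overall — the comparison reverses. MetroCredit's loans skew toward LTV 70–85%, which has a lower base rate.

Yes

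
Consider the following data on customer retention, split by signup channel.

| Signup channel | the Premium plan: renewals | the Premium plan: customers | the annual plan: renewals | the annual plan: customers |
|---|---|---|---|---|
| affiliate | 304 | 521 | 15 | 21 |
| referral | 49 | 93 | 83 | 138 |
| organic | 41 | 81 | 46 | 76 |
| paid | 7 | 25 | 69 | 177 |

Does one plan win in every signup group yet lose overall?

Yes

Affiliate: the Premium plan 304/521 = 58.3%, the annual plan 15/21 = 71.4% → the annual plan
Referral: the Premium plan 49/93 = 52.7%, the annual plan 83/138 = 60.1% → the annual plan
Organic: the Premium plan 41/81 = 50.6%, the annual plan 46/76 = 60.5% → the annual plan
Paid: the Premium plan 7/25 = 28.0%, the annual plan 69/177 = 39.0% → the annual plan
Overall: the Premium plan 401/720 = 55.7%, the annual plan 213/412 = 51.7% → the Premium plan
The annual plan wins each signup group but the Premium plan wins overall — the comparison reverses. The annual plan's customers skew toward paid, which has a lower base rate.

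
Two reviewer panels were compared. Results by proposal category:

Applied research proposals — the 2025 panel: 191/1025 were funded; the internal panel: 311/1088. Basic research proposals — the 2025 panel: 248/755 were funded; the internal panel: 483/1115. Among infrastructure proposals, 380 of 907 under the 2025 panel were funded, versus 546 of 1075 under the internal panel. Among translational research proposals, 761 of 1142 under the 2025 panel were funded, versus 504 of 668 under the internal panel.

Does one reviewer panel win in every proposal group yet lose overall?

No

Applied research: the 2025 panel 191/1025 = 18.6%, the internal panel 311/1088 = 28.6% → the internal panel
Basic research: the 2025 panel 248/755 = 32.8%, the internal panel 483/1115 = 43.3% → the internal panel
Infrastructure: the 2025 panel 380/907 = 41.9%, the internal panel 546/1075 = 50.8% → the internal panel
Translational research: the 2025 panel 761/1142 = 66.6%, the internal panel 504/668 = 75.4% → the internal panel
Overall: the 2025 panel 1580/3829 = 41.3%, the internal panel 1844/3946 = 46.7% → the internal panel
The internal panel wins overall and in every proposal group — no reversal.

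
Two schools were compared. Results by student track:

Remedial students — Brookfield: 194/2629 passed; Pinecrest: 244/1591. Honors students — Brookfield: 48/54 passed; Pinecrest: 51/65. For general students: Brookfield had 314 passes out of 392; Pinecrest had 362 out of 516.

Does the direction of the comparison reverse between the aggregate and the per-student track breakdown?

No

Remedial: Brookfield 194/2629 = 7.4%, Pinecrest 244/1591 = 15.3% → Pinecrest
Honors: Brookfield 48/54 = 88.9%, Pinecrest 51/65 = 78.5% → Brookfield
General: Brookfield 314/392 = 80.1%, Pinecrest 362/516 = 70.2% → Brookfield
Overall: Brookfield 556/3075 = 18.1%, Pinecrest 657/2172 = 30.2% → Pinecrest
Neither sweeps: Brookfield wins 2 of 3 groups, Pinecrest wins 1. Pinecrest wins overall but not every group — no Simpson reversal.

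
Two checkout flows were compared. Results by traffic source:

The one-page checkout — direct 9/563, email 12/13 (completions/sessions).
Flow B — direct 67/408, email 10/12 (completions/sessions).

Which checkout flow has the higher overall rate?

Direct: the one-page checkout 9/563 = 1.6%, Flow B 67/408 = 16.4% → Flow B
Email: the one-page checkout 12/13 = 92.3%, Flow B 10/12 = 83.3% → the one-page checkout
Overall: the one-page checkout 21/576 = 3.6%, Flow B 77/420 = 18.3% → Flow B
(Neither sweeps every traffic group, but Flow B has the higher pooled rate.)

Flow B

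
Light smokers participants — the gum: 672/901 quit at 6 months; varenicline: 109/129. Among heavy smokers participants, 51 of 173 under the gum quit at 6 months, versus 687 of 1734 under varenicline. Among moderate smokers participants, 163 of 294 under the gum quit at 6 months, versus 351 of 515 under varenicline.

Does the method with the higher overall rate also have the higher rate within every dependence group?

No

Light smokers: the gum 672/901 = 74.6%, varenicline 109/129 = 84.5% → varenicline
Heavy smokers: the gum 51/173 = 29.5%, varenicline 687/1734 = 39.6% → varenicline
Moderate smokers: the gum 163/294 = 55.4%, varenicline 351/515 = 68.2% → varenicline
Overall: the gum 886/1368 = 64.8%, varenicline 1147/2378 = 48.2% → the gum
Varenicline wins each dependence group but the gum wins overall — the comparison reverses. Varenicline's participants skew toward heavy smokers, which has a lower base rate.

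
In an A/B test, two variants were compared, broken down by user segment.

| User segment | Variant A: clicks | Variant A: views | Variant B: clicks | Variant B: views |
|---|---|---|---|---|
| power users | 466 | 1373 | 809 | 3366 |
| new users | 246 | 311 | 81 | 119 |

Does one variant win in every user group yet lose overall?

Power users: Variant A 466/1373 = 33.9%, Variant B 809/3366 = 24.0% → Variant A
New users: Variant A 246/311 = 79.1%, Variant B 81/119 = 68.1% → Variant A
Overall: Variant A 712/1684 = 42.3%, Variant B 890/3485 = 25.5% → Variant A
Variant A wins overall and in every user group — no reversal.

No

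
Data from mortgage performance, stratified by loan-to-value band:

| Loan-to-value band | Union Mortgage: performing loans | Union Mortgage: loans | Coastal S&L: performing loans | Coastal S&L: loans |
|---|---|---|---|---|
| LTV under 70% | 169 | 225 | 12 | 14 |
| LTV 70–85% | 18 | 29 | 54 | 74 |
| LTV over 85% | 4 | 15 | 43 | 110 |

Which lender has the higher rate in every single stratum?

Coastal S&L

LTV under 70%: Union Mortgage 169/225 = 75.1%, Coastal S&L 12/14 = 85.7% → Coastal S&L
LTV 70–85%: Union Mortgage 18/29 = 62.1%, Coastal S&L 54/74 = 73.0% → Coastal S&L
LTV over 85%: Union Mortgage 4/15 = 26.7%, Coastal S&L 43/110 = 39.1% → Coastal S&L
Coastal S&L has the higher rate in all 3 groups.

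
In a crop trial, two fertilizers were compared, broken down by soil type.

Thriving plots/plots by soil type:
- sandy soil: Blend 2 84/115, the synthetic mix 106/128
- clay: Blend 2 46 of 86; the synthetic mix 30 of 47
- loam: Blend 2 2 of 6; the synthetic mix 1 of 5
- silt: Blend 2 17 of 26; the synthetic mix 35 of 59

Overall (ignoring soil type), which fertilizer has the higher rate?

Sandy soil: Blend 2 84/115 = 73.0%, the synthetic mix 106/128 = 82.8% → the synthetic mix
Clay: Blend 2 46/86 = 53.5%, the synthetic mix 30/47 = 63.8% → the synthetic mix
Loam: Blend 2 2/6 = 33.3%, the synthetic mix 1/5 = 20.0% → Blend 2
Silt: Blend 2 17/26 = 65.4%, the synthetic mix 35/59 = 59.3% → Blend 2
Overall: Blend 2 149/233 = 63.9%, the synthetic mix 172/239 = 72.0% → the synthetic mix
(Neither sweeps every soil group, but the synthetic mix has the higher pooled rate.)

the synthetic mix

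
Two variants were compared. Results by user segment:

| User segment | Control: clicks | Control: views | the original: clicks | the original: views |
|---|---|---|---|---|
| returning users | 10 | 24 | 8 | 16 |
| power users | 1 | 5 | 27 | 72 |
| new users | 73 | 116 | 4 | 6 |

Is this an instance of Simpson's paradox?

Yes

Returning users: Control 10/24 = 41.7%, the original 8/16 = 50.0% → the original
Power users: Control 1/5 = 20.0%, the original 27/72 = 37.5% → the original
New users: Control 73/116 = 62.9%, the original 4/6 = 66.7% → the original
Overall: Control 84/145 = 57.9%, the original 39/94 = 41.5% → Control
The original wins each user group but Control wins overall — the comparison reverses. The original's views skew toward power users, which has a lower base rate.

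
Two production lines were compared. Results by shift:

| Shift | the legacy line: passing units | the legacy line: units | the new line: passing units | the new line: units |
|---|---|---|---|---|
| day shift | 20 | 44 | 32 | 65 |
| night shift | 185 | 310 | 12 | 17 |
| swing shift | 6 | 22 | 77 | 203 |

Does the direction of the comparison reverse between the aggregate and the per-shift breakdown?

Day shift: the legacy line 20/44 = 45.5%, the new line 32/65 = 49.2% → the new line
Night shift: the legacy line 185/310 = 59.7%, the new line 12/17 = 70.6% → the new line
Swing shift: the legacy line 6/22 = 27.3%, the new line 77/203 = 37.9% → the new line
Overall: the legacy line 211/376 = 56.1%, the new line 121/285 = 42.5% → the legacy line
The new line wins each shift group but the legacy line wins overall — the comparison reverses. The new line's units skew toward swing shift, which has a lower base rate.

Yes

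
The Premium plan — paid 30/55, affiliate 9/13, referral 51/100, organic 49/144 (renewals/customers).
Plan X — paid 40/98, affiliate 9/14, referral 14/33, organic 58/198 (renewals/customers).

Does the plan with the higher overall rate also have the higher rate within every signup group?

Paid: the Premium plan 30/55 = 54.5%, Plan X 40/98 = 40.8% → the Premium plan
Affiliate: the Premium plan 9/13 = 69.2%, Plan X 9/14 = 64.3% → the Premium plan
Referral: the Premium plan 51/100 = 51.0%, Plan X 14/33 = 42.4% → the Premium plan
Organic: the Premium plan 49/144 = 34.0%, Plan X 58/198 = 29.3% → the Premium plan
Overall: the Premium plan 139/312 = 44.6%, Plan X 121/343 = 35.3% → the Premium plan
The Premium plan wins overall and in every signup group — no reversal.

Yes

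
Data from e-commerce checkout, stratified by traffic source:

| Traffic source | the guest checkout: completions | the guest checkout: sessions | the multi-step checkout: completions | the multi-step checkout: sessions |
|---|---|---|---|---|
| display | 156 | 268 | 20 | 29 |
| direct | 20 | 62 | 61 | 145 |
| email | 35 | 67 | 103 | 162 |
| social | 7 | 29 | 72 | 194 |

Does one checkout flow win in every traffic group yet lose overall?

Display: the guest checkout 156/268 = 58.2%, the multi-step checkout 20/29 = 69.0% → the multi-step checkout
Direct: the guest checkout 20/62 = 32.3%, the multi-step checkout 61/145 = 42.1% → the multi-step checkout
Email: the guest checkout 35/67 = 52.2%, the multi-step checkout 103/162 = 63.6% → the multi-step checkout
Social: the guest checkout 7/29 = 24.1%, the multi-step checkout 72/194 = 37.1% → the multi-step checkout
Overall: the guest checkout 218/426 = 51.2%, the multi-step checkout 256/530 = 48.3% → the guest checkout
The multi-step checkout wins each traffic group but the guest checkout wins overall — the comparison reverses. The multi-step checkout's sessions skew toward social, which has a lower base rate.

Yes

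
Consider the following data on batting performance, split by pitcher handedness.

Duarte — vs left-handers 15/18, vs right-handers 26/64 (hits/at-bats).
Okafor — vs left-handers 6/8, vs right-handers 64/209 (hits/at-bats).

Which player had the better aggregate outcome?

Vs left-handers: Duarte 15/18 = 83.3%, Okafor 6/8 = 75.0% → Duarte
Vs right-handers: Duarte 26/64 = 40.6%, Okafor 64/209 = 30.6% → Duarte
Overall: Duarte 41/82 = 50.0%, Okafor 70/217 = 32.3% → Duarte

Duarte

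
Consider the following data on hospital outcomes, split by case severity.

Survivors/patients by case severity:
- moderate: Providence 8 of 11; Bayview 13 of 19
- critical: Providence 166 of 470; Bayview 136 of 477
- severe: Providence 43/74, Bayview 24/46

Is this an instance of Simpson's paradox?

No

Moderate: Providence 8/11 = 72.7%, Bayview 13/19 = 68.4% → Providence
Critical: Providence 166/470 = 35.3%, Bayview 136/477 = 28.5% → Providence
Severe: Providence 43/74 = 58.1%, Bayview 24/46 = 52.2% → Providence
Overall: Providence 217/555 = 39.1%, Bayview 173/542 = 31.9% → Providence
Providence wins overall and in every case group — no reversal.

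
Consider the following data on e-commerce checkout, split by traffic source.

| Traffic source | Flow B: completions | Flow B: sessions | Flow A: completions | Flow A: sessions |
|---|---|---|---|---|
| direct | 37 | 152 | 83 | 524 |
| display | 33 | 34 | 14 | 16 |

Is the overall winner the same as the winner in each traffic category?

Yes

Direct: Flow B 37/152 = 24.3%, Flow A 83/524 = 15.8% → Flow B
Display: Flow B 33/34 = 97.1%, Flow A 14/16 = 87.5% → Flow B
Overall: Flow B 70/186 = 37.6%, Flow A 97/540 = 18.0% → Flow B
Flow B wins overall and in every traffic group — no reversal.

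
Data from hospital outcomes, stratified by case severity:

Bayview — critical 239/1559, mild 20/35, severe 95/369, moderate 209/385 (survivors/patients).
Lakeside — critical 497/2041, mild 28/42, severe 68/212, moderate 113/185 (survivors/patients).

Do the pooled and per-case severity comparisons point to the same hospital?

Critical: Bayview 239/1559 = 15.3%, Lakeside 497/2041 = 24.4% → Lakeside
Mild: Bayview 20/35 = 57.1%, Lakeside 28/42 = 66.7% → Lakeside
Severe: Bayview 95/369 = 25.7%, Lakeside 68/212 = 32.1% → Lakeside
Moderate: Bayview 209/385 = 54.3%, Lakeside 113/185 = 61.1% → Lakeside
Overall: Bayview 563/2348 = 24.0%, Lakeside 706/2480 = 28.5% → Lakeside
Lakeside wins overall and in every case group — no reversal.

Yes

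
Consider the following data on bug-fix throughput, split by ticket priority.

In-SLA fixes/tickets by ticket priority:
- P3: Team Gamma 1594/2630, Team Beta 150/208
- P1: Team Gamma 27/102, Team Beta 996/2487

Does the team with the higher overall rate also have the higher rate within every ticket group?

No

P3: Team Gamma 1594/2630 = 60.6%, Team Beta 150/208 = 72.1% → Team Beta
P1: Team Gamma 27/102 = 26.5%, Team Beta 996/2487 = 40.0% → Team Beta
Overall: Team Gamma 1621/2732 = 59.3%, Team Beta 1146/2695 = 42.5% → Team Gamma
Team Beta wins each ticket group but Team Gamma wins overall — the comparison reverses. Team Beta's tickets skew toward P1, which has a lower base rate.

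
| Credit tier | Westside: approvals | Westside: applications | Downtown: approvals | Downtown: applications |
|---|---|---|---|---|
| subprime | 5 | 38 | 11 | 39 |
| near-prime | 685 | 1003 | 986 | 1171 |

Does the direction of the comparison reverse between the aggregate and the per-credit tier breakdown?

No

Subprime: Westside 5/38 = 13.2%, Downtown 11/39 = 28.2% → Downtown
Near-prime: Westside 685/1003 = 68.3%, Downtown 986/1171 = 84.2% → Downtown
Overall: Westside 690/1041 = 66.3%, Downtown 997/1210 = 82.4% → Downtown
Downtown wins overall and in every credit group — no reversal.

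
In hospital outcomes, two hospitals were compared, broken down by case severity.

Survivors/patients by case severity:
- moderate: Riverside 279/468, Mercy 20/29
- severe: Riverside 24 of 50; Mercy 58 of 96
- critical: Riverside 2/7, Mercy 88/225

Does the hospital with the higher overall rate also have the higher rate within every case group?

No

Moderate: Riverside 279/468 = 59.6%, Mercy 20/29 = 69.0% → Mercy
Severe: Riverside 24/50 = 48.0%, Mercy 58/96 = 60.4% → Mercy
Critical: Riverside 2/7 = 28.6%, Mercy 88/225 = 39.1% → Mercy
Overall: Riverside 305/525 = 58.1%, Mercy 166/350 = 47.4% → Riverside
Mercy wins each case group but Riverside wins overall — the comparison reverses. Mercy's patients skew toward critical, which has a lower base rate.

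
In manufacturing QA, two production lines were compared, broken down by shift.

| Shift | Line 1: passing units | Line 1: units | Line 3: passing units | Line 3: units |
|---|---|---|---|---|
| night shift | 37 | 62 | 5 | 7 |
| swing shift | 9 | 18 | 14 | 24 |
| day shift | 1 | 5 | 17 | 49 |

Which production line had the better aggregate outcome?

Night shift: Line 1 37/62 = 59.7%, Line 3 5/7 = 71.4% → Line 3
Swing shift: Line 1 9/18 = 50.0%, Line 3 14/24 = 58.3% → Line 3
Day shift: Line 1 1/5 = 20.0%, Line 3 17/49 = 34.7% → Line 3
Overall: Line 1 47/85 = 55.3%, Line 3 36/80 = 45.0% → Line 1
(Line 3 wins every shift group but Line 1 wins overall — Line 3's units skew toward the low-rate day shift group.)

Line 1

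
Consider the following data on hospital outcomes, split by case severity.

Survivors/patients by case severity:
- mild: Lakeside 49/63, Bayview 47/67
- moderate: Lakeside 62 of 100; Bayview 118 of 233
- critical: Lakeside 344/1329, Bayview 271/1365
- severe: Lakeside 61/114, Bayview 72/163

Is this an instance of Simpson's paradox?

No

Mild: Lakeside 49/63 = 77.8%, Bayview 47/67 = 70.1% → Lakeside
Moderate: Lakeside 62/100 = 62.0%, Bayview 118/233 = 50.6% → Lakeside
Critical: Lakeside 344/1329 = 25.9%, Bayview 271/1365 = 19.9% → Lakeside
Severe: Lakeside 61/114 = 53.5%, Bayview 72/163 = 44.2% → Lakeside
Overall: Lakeside 516/1606 = 32.1%, Bayview 508/1828 = 27.8% → Lakeside
Lakeside wins overall and in every case group — no reversal.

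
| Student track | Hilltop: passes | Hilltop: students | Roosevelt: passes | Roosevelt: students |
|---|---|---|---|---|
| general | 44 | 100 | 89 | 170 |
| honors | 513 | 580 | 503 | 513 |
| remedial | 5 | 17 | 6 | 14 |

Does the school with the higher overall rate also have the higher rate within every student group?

Yes

General: Hilltop 44/100 = 44.0%, Roosevelt 89/170 = 52.4% → Roosevelt
Honors: Hilltop 513/580 = 88.4%, Roosevelt 503/513 = 98.1% → Roosevelt
Remedial: Hilltop 5/17 = 29.4%, Roosevelt 6/14 = 42.9% → Roosevelt
Overall: Hilltop 562/697 = 80.6%, Roosevelt 598/697 = 85.8% → Roosevelt
Roosevelt wins overall and in every student group — no reversal.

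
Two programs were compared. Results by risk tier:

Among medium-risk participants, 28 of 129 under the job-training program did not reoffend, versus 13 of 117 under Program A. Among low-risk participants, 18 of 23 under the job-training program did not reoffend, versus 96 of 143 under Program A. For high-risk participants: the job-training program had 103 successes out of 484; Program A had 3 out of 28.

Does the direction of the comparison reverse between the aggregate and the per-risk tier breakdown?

Medium-risk: the job-training program 28/129 = 21.7%, Program A 13/117 = 11.1% → the job-training program
Low-risk: the job-training program 18/23 = 78.3%, Program A 96/143 = 67.1% → the job-training program
High-risk: the job-training program 103/484 = 21.3%, Program A 3/28 = 10.7% → the job-training program
Overall: the job-training program 149/636 = 23.4%, Program A 112/288 = 38.9% → Program A
The job-training program wins each risk group but Program A wins overall — the comparison reverses. The job-training program's participants skew toward high-risk, which has a lower base rate.

Yes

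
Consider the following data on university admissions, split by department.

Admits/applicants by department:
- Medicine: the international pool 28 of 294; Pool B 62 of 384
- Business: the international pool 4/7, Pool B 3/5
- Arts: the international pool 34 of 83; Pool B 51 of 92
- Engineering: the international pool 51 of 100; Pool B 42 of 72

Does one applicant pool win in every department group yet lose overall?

Medicine: the international pool 28/294 = 9.5%, Pool B 62/384 = 16.1% → Pool B
Business: the international pool 4/7 = 57.1%, Pool B 3/5 = 60.0% → Pool B
Arts: the international pool 34/83 = 41.0%, Pool B 51/92 = 55.4% → Pool B
Engineering: the international pool 51/100 = 51.0%, Pool B 42/72 = 58.3% → Pool B
Overall: the international pool 117/484 = 24.2%, Pool B 158/553 = 28.6% → Pool B
Pool B wins overall and in every department group — no reversal.

No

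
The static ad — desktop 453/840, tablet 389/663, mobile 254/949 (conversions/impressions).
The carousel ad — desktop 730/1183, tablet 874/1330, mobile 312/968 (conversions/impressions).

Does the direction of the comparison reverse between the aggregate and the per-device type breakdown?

Desktop: the static ad 453/840 = 53.9%, the carousel ad 730/1183 = 61.7% → the carousel ad
Tablet: the static ad 389/663 = 58.7%, the carousel ad 874/1330 = 65.7% → the carousel ad
Mobile: the static ad 254/949 = 26.8%, the carousel ad 312/968 = 32.2% → the carousel ad
Overall: the static ad 1096/2452 = 44.7%, the carousel ad 1916/3481 = 55.0% → the carousel ad
The carousel ad wins overall and in every device group — no reversal.

No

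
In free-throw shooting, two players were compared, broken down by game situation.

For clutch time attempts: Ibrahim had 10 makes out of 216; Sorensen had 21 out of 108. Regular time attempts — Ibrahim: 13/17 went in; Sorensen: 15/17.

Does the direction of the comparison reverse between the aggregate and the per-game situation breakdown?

No

Clutch time: Ibrahim 10/216 = 4.6%, Sorensen 21/108 = 19.4% → Sorensen
Regular time: Ibrahim 13/17 = 76.5%, Sorensen 15/17 = 88.2% → Sorensen
Overall: Ibrahim 23/233 = 9.9%, Sorensen 36/125 = 28.8% → Sorensen
Sorensen wins overall and in every game group — no reversal.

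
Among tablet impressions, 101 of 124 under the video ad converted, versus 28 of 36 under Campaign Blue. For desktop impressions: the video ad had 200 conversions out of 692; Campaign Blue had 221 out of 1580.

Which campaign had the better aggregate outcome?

Tablet: the video ad 101/124 = 81.5%, Campaign Blue 28/36 = 77.8% → the video ad
Desktop: the video ad 200/692 = 28.9%, Campaign Blue 221/1580 = 14.0% → the video ad
Overall: the video ad 301/816 = 36.9%, Campaign Blue 249/1616 = 15.4% → the video ad

the video ad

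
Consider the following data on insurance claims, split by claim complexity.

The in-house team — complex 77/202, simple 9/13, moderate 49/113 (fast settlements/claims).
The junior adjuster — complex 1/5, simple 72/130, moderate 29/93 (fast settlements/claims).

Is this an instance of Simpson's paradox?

Yes

Complex: the in-house team 77/202 = 38.1%, the junior adjuster 1/5 = 20.0% → the in-house team
Simple: the in-house team 9/13 = 69.2%, the junior adjuster 72/130 = 55.4% → the in-house team
Moderate: the in-house team 49/113 = 43.4%, the junior adjuster 29/93 = 31.2% → the in-house team
Overall: the in-house team 135/328 = 41.2%, the junior adjuster 102/228 = 44.7% → the junior adjuster
The in-house team wins each claim group but the junior adjuster wins overall — the comparison reverses. The in-house team's claims skew toward complex, which has a lower base rate.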